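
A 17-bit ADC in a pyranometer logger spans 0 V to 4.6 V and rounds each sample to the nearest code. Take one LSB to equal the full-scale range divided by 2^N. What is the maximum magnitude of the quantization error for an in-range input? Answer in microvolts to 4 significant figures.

Span = 4.6 V.
LSB = 4.6 V ÷ 2^17 = 4.6/131072 V = 35.0952 µV.
Worst-case error for round-to-nearest is half an LSB: 17.55 µV.

17.55 µV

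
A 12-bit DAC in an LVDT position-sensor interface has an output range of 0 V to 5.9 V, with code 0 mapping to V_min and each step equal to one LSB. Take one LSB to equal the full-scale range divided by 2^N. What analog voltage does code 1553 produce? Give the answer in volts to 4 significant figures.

2.237 V

Range is 5.9 V. LSB = 5.9 V / 2^12.
Output = V_min + (1553/4096) × range = 0 + 0.379150 × 5.9 V
      = 0 V + 2.23699 V = 2.23699 V.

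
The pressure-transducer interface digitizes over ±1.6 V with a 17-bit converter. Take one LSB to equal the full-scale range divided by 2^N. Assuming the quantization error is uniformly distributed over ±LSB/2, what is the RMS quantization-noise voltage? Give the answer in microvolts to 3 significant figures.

Span: 1.6 V − (-1.6 V) = 3.2 V.
LSB = 3.2 V / 2^17 = 24.414 µV.
RMS of a uniform error over width LSB is LSB/√12 = 7.05 µV.

7.05 µV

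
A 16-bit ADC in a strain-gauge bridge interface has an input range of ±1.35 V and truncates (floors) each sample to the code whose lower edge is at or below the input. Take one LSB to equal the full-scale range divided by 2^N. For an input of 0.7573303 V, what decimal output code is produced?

Span: 1.35 V − (-1.35 V) = 2.7 V. LSB = 2.7 V / 2^16 ≈ 41.20 µV.
code = ⌊(V_in − V_min)/LSB⌋ = ⌊(V_in − V_min) × 2^16 / range⌋
     = ⌊(0.7573303 − (-1.35)) × 65536 / 2.7⌋ = ⌊2.1073303 × 65536/2.7⌋
     = ⌊51150.370⌋ = 51150.

51150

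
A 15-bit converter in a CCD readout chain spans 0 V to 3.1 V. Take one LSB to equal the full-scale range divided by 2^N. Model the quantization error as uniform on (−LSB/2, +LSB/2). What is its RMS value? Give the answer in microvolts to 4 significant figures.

27.31 µV

Full-scale range = 3.1 V.
LSB = 3.1 V ÷ 2^15 = 3.1/32768 V = 94.6045 µV.
σ_q = LSB/√12 = 94.6045 µV/3.4641 = 27.31 µV.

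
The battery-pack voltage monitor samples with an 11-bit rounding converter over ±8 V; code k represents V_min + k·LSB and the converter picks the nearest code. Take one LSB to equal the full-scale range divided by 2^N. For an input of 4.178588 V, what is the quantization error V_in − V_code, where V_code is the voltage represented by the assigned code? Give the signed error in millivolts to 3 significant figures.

Span: 8 V − (-8 V) = 16 V. LSB = 16 V / 2^11 ≈ 7.813 mV.
Position in LSBs: (4.178588 − (-8)) × 2048/16 = 1558.8593; rounding gives k = 1559.
V_code = -8 + (1559/2048) × 16 = 4.179687500 V.
Error = V_in − V_code = 4.178588 − (4.179687500) = −1.10 mV.

−1.10 mV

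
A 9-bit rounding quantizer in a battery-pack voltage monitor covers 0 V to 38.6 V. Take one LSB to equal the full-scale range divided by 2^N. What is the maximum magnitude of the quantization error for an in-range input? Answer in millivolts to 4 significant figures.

V_FS = 38.6 V.
One LSB is 38.6 V / 512 = 75.3906 mV.
|e|_max = LSB/2 = 37.70 mV.

37.70 mV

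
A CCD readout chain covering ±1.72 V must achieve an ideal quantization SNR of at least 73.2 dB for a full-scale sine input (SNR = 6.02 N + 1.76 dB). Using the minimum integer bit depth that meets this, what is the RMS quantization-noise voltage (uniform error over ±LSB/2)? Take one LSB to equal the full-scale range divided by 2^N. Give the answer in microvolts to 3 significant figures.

The full-scale span is 1.72 − (-1.72) = 3.44 V.
6.02 N + 1.76 ≥ 73.2 gives N ≥ 11.867, so the minimum integer is 12.
Step size = 3.44/4096 V = 0.83984 mV.
V_rms = LSB/√12 = 242 µV.

242 µV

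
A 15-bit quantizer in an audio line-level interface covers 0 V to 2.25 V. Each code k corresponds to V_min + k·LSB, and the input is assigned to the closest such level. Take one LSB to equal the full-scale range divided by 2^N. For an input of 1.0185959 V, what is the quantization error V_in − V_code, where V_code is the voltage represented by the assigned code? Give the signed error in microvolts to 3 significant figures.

+26.0 µV

V_FS = 2.25 V. LSB = 2.25 V / 2^15 ≈ 68.66 µV.
(1.0185959 − (0)) / LSB = 1.0185959 × 32768/2.25 = 14834.3780. Nearest integer: k = 14834.
V_code = 0 + (14834/32768) × 2.25 = 1.0185699463 V.
e = 1.0185959 − (1.0185699463) = +26.0 µV.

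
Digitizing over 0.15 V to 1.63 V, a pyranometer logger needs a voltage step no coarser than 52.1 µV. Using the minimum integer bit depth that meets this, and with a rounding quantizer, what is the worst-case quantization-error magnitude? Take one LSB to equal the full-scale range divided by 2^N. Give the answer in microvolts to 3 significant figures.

22.6 µV

The full-scale span is 1.63 − (0.15) = 1.48 V.
Need 2^N ≥ 1.48 V / 52.1 µV = 28410 → N_min = 15.
LSB = 1.48 V / 2^15 = 45.166 µV.
Max error for round-to-nearest is LSB/2 = 22.6 µV.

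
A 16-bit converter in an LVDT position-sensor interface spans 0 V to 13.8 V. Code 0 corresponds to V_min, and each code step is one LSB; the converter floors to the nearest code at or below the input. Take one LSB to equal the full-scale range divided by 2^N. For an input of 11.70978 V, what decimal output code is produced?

V_FS = 13.8 V. LSB = 13.8 V / 2^16 ≈ 210.6 µV.
V_in − V_min = 11.70978 − (0) = 11.70978 V.
Divide by LSB: 11.70978 × 65536/13.8 = 55609.5755.
Truncating gives code 55609.

55609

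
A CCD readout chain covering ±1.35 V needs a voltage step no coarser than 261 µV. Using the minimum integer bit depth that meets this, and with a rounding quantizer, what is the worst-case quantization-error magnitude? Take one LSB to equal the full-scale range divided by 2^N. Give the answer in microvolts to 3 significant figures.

82.4 µV

Range = 1.35 − (-1.35) = 2.7 V.
Levels needed ≥ 2.7/261 µV = 10340. 2^14 = 16384 suffices, so N_min = 14.
One LSB is 2.7 V / 16384 = 164.79 µV.
|e|_max = LSB/2 = 82.4 µV.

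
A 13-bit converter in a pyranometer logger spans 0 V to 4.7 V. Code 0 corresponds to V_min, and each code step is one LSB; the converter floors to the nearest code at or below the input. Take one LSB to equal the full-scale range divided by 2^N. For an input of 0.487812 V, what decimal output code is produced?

Span = 4.7 V. LSB = 4.7 V / 2^13 ≈ 0.5737 mV.
code = ⌊(V_in − V_min)/LSB⌋ = ⌊(V_in − V_min) × 2^13 / range⌋
     = ⌊(0.487812 − (0)) × 8192 / 4.7⌋ = ⌊0.487812 × 8192/4.7⌋
     = ⌊850.246⌋ = 850.

850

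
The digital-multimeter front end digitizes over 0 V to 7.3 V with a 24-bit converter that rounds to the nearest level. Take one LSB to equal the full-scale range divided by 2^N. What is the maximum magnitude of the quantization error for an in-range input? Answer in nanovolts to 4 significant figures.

217.6 nV

V_FS = 7.3 V.
LSB = 7.3 V / 2^24 = 435.114 nV.
Worst-case error for round-to-nearest is half an LSB: 217.6 nV.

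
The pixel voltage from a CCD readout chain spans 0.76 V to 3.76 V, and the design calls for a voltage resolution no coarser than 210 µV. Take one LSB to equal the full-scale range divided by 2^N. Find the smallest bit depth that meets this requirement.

Range = 3.76 − (0.76) = 3 V.
Levels needed ≥ 3/210 µV = 14290. 2^14 = 16384 suffices, so N_min = 14.

14 bits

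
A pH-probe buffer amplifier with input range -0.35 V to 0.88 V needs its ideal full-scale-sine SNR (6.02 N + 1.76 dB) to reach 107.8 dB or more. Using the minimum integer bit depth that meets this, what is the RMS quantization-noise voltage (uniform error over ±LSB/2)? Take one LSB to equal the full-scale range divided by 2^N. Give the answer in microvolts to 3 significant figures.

Span: 0.88 V − (-0.35 V) = 1.23 V.
Solving 6.02 N ≥ 107.8 − 1.76: N ≥ 17.615. Round up → N = 18.
One LSB is 1.23 V / 262144 = 4.6921 µV.
RMS noise = LSB/√12 = 1.35 µV.

1.35 µV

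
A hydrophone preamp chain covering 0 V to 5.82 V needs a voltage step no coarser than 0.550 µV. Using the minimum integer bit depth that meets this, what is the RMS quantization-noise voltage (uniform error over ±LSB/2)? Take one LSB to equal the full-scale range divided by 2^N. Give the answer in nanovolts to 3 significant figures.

100 nV

Span = 5.82 V.
Need 2^N ≥ 5.82 V / 0.550 µV = 1.058e7 → N_min = 24.
LSB = 5.82 V ÷ 2^24 = 5.82/16777216 V = 346.90 nV.
V_rms = LSB/√12 = 100 nV.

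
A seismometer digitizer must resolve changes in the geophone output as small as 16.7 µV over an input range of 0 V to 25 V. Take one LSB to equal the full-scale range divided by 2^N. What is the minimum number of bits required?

21 bits

Range is 25 V.
Need 2^N ≥ 25 V / 16.7 µV = 1.497e6 → N_min = 21.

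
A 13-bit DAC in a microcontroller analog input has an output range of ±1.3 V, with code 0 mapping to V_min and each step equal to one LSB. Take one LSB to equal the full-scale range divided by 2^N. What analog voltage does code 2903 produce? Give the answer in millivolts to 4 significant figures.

-378.6 mV

Span: 1.3 V − (-1.3 V) = 2.6 V. LSB = 2.6 V / 2^13.
Output = V_min + (2903/8192) × range = -1.3 + 0.354370 × 2.6 V
      = -1.3 V + 0.921362 V = -0.378638 V.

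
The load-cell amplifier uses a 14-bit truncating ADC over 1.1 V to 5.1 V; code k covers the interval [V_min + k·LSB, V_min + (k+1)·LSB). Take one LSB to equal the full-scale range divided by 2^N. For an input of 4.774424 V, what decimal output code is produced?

Span: 5.1 V − (1.1 V) = 4 V. LSB = 4 V / 2^14 ≈ 244.1 µV.
code = ⌊(V_in − V_min)/LSB⌋ = ⌊(V_in − V_min) × 2^14 / range⌋
     = ⌊(4.774424 − (1.1)) × 16384 / 4⌋ = ⌊3.674424 × 16384/4⌋
     = ⌊15050.441⌋ = 15050.

15050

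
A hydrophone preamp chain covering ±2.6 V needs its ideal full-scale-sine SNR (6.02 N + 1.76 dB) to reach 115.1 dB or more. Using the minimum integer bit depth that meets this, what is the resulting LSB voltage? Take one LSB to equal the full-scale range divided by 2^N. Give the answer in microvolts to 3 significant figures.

9.92 µV

Span: 2.6 V − (-2.6 V) = 5.2 V.
Solving 6.02 N ≥ 115.1 − 1.76: N ≥ 18.827. Round up → N = 19.
One LSB is 5.2 V / 524288 = 9.92 µV.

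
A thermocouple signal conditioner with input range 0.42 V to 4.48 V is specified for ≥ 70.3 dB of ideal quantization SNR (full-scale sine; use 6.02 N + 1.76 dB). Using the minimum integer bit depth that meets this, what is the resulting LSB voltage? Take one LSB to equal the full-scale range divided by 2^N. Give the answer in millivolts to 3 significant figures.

0.991 mV

The full-scale span is 4.48 − (0.42) = 4.06 V.
6.02 N + 1.76 ≥ 70.3 gives N ≥ 11.385, so the minimum integer is 12.
LSB = 4.06 V ÷ 2^12 = 4.06/4096 V = 0.991 mV.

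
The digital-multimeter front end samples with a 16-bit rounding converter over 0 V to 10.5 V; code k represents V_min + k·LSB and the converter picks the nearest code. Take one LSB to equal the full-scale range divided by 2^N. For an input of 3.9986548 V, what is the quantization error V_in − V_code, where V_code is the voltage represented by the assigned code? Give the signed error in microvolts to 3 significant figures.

Range is 10.5 V. LSB = 10.5 V / 2^16 ≈ 160.2 µV.
(V_in − V_min)/LSB = (3.9986548 − (0)) × 65536/10.5 = 24957.6991 → nearest code k = 24958.
V_code = 0 + (24958/65536) × 10.5 = 3.9987030029 V.
e = 3.9986548 − (3.9987030029) = −48.2 µV.

−48.2 µV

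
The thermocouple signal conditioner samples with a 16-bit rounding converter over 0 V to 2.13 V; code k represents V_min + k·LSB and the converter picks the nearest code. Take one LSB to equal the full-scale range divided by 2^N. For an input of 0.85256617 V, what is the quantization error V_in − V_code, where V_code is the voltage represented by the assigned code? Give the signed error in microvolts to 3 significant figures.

V_FS = 2.13 V. LSB = 2.13 V / 2^16 ≈ 32.50 µV.
(V_in − V_min)/LSB = (0.85256617 − (0)) × 65536/2.13 = 26231.8200 → nearest code k = 26232.
V_code = 0 + (26232/65536) × 2.13 = 0.85257202148 V.
V_in − V_code = 0.85256617 − (0.85257202148) = −5.85 µV.

−5.85 µV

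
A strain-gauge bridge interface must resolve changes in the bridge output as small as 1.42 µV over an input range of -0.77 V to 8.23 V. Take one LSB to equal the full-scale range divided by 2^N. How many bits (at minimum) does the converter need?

Range = 8.23 − (-0.77) = 9 V.
Required number of levels: 9/1.42 µV = 6.3380e6; smallest N with 2^N ≥ that is 23.

23 bits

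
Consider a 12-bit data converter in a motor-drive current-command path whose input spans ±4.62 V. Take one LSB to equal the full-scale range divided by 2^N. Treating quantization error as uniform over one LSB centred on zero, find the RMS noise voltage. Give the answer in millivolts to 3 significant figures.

The full-scale span is 4.62 − (-4.62) = 9.24 V.
LSB = 9.24 V ÷ 2^12 = 9.24/4096 V = 2.2559 mV.
V_rms = LSB/√12 = 2.2559 mV / √12 = 0.651 mV.

0.651 mV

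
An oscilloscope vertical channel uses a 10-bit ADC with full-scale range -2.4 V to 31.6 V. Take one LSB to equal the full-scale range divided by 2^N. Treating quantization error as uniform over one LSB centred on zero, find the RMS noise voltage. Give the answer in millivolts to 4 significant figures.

9.585 mV

Range = 31.6 − (-2.4) = 34 V.
LSB = 34 V / 2^10 = 33.2031 mV.
V_rms = LSB/√12 = 33.2031 mV / √12 = 9.585 mV.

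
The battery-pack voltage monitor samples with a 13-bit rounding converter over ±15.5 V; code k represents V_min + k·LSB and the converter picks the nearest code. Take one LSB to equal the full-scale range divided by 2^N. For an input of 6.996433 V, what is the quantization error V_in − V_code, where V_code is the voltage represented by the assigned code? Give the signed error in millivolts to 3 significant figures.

Span: 15.5 V − (-15.5 V) = 31 V. LSB = 31 V / 2^13 ≈ 3.784 mV.
(V_in − V_min)/LSB = (6.996433 − (-15.5)) × 8192/31 = 5944.8638 → nearest code k = 5945.
Reconstructed level: -15.5 + 5945 × 31/8192 V = 6.996948242 V.
V_in − V_code = 6.996433 − (6.996948242) = −0.515 mV.

−0.515 mV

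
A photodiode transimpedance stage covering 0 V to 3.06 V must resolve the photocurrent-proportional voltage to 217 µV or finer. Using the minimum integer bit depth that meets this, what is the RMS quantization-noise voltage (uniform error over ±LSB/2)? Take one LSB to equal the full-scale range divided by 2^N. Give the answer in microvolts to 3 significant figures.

53.9 µV

Span = 3.06 V.
Required number of levels: 3.06/217 µV = 14101; smallest N with 2^N ≥ that is 14.
Step size = 3.06/16384 V = 186.77 µV.
σ_q = LSB/√12 = 186.77 µV/3.4641 = 53.9 µV.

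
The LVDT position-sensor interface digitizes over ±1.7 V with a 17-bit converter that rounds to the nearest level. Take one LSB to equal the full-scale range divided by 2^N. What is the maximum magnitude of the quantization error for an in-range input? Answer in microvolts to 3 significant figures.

13.0 µV

Full-scale range = 1.7 V − (-1.7 V) = 3.4 V.
Step size = 3.4/131072 V = 25.940 µV.
Worst-case error for round-to-nearest is half an LSB: 13.0 µV.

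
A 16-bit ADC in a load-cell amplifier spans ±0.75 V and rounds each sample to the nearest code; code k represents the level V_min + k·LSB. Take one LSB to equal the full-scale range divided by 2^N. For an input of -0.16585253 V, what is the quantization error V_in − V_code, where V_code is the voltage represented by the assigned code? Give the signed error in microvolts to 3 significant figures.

Full-scale range = 0.75 V − (-0.75 V) = 1.5 V. LSB = 1.5 V / 2^16 ≈ 22.89 µV.
(-0.16585253 − (-0.75)) / LSB = 0.58414747 × 65536/1.5 = 25521.7924. Nearest integer: k = 25522.
V_code = -0.75 + (25522/65536) × 1.5 = -0.16584777832 V.
Error = V_in − V_code = -0.16585253 − (-0.16584777832) = −4.75 µV.

−4.75 µV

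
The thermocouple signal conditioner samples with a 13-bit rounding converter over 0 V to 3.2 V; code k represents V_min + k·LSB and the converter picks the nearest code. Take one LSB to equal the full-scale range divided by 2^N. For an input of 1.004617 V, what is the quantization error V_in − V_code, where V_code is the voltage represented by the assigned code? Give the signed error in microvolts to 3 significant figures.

−70.5 µV

Range is 3.2 V. LSB = 3.2 V / 2^13 ≈ 390.6 µV.
Position in LSBs: (1.004617 − (0)) × 8192/3.2 = 2571.8195; rounding gives k = 2572.
V_code = V_min + k × range/2^13 = 0 + 2572 × 3.2/8192 = 1.004687500 V.
V_in − V_code = 1.004617 − (1.004687500) = −70.5 µV.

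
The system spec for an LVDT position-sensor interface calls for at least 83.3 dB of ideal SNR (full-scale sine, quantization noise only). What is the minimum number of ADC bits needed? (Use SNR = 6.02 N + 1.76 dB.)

N ≥ (83.3 − 1.76)/6.02 = 13.545 → N_min = 14.

14 bits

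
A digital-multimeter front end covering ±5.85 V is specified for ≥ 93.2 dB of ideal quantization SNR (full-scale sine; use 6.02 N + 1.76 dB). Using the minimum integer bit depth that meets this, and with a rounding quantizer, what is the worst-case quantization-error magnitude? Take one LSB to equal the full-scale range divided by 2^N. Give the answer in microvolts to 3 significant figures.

89.3 µV

The full-scale span is 5.85 − (-5.85) = 11.7 V.
N ≥ (93.2 − 1.76)/6.02 = 15.189 → N_min = 16.
Step size = 11.7/65536 V = 178.53 µV.
Max error for round-to-nearest is LSB/2 = 89.3 µV.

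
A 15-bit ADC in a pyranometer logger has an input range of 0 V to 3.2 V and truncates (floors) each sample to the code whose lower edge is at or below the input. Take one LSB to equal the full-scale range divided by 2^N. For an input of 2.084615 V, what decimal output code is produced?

Span = 3.2 V. LSB = 3.2 V / 2^15 ≈ 97.66 µV.
(V_in − V_min) × 2^15/range = (2.084615 − (0)) × 32768/3.2 = 21346.458.
Floor → code = 21346.

21346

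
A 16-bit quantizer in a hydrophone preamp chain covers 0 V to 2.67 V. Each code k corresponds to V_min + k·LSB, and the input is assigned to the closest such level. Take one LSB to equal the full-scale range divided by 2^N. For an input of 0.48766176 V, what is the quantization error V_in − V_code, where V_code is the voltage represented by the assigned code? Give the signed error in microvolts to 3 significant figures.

Full-scale range = 2.67 V. LSB = 2.67 V / 2^16 ≈ 40.74 µV.
(V_in − V_min)/LSB = (0.48766176 − (0)) × 65536/2.67 = 11969.8131 → nearest code k = 11970.
V_code = 0 + (11970/65536) × 2.67 = 0.48766937256 V.
Error = V_in − V_code = 0.48766176 − (0.48766937256) = −7.61 µV.

−7.61 µV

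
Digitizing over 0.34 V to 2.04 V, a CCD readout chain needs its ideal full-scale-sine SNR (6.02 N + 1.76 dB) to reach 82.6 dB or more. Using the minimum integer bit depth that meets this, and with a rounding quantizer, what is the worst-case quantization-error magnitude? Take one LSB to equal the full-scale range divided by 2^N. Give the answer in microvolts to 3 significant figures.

The full-scale span is 2.04 − (0.34) = 1.7 V.
Required N = ⌈(82.6 − 1.76)/6.02⌉ = ⌈13.429⌉ = 14.
LSB = 1.7 V ÷ 2^14 = 1.7/16384 V = 103.76 µV.
Max error for round-to-nearest is LSB/2 = 51.9 µV.

51.9 µV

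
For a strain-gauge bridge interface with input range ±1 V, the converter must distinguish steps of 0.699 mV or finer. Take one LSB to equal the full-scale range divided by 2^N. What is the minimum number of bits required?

12 bits

Range = 1 − (-1) = 2 V.
Required number of levels: 2/0.699 mV = 2861.2; smallest N with 2^N ≥ that is 12.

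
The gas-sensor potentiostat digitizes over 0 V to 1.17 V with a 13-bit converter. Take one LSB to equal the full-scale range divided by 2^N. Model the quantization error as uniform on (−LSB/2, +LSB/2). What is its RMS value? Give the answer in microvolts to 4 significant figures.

Range is 1.17 V.
One LSB is 1.17 V / 8192 = 142.822 µV.
For a uniform distribution on [−LSB/2, +LSB/2], V_rms = LSB/√12 = 142.822 µV/3.4641 = 41.23 µV.

41.23 µV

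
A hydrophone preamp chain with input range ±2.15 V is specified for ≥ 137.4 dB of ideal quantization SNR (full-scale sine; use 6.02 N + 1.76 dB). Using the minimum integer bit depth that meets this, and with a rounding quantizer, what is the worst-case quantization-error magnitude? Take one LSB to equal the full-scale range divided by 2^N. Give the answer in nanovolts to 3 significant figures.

Range = 2.15 − (-2.15) = 4.3 V.
Required N = ⌈(137.4 − 1.76)/6.02⌉ = ⌈22.532⌉ = 23.
Step size = 4.3/8388608 V = 0.51260 µV.
Max error for round-to-nearest is LSB/2 = 256 nV.

256 nV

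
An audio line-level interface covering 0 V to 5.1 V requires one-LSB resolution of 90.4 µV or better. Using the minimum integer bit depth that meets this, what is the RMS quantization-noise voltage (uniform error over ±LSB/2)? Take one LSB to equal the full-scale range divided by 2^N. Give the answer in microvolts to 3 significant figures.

V_FS = 5.1 V.
5.1 V / 90.4 µV = 56420. Since 2^15 = 32768 and 2^16 = 65536, N = 16.
One LSB is 5.1 V / 65536 = 77.820 µV.
RMS noise = LSB/√12 = 22.5 µV.

22.5 µV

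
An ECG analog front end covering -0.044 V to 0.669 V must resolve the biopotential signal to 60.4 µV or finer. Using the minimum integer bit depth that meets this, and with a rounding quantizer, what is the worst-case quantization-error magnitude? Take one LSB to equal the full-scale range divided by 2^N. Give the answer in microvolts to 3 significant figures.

21.8 µV

Span: 0.669 V − (-0.044 V) = 0.713 V.
Need 2^N ≥ 0.713 V / 60.4 µV = 11800 → N_min = 14.
One LSB is 0.713 V / 16384 = 43.518 µV.
|e|_max = LSB/2 = 21.8 µV.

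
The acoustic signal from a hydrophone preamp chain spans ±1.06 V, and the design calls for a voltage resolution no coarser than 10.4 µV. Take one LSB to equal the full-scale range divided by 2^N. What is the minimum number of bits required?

18 bits

Range = 1.06 − (-1.06) = 2.12 V.
Levels needed ≥ 2.12/10.4 µV = 203800. 2^18 = 262144 suffices, so N_min = 18.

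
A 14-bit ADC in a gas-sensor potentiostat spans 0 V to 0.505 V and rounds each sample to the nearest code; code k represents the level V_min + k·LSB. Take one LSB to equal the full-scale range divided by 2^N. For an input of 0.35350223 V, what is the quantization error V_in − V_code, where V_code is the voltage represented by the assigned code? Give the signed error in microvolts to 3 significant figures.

Full-scale range = 0.505 V. LSB = 0.505 V / 2^14 ≈ 30.82 µV.
(0.35350223 − (0)) / LSB = 0.35350223 × 16384/0.505 = 11468.8723. Nearest integer: k = 11469.
V_code = V_min + k × range/2^14 = 0 + 11469 × 0.505/16384 = 0.35350616455 V.
Error = V_in − V_code = 0.35350223 − (0.35350616455) = −3.93 µV.

−3.93 µV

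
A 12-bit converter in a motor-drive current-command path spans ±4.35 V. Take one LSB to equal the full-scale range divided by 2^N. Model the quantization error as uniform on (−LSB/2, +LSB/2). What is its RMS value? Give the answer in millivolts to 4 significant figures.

0.6132 mV

Full-scale range = 4.35 V − (-4.35 V) = 8.7 V.
LSB = 8.7 V / 2^12 = 2.12402 mV.
V_rms = LSB/√12 = 2.12402 mV / √12 = 0.6132 mV.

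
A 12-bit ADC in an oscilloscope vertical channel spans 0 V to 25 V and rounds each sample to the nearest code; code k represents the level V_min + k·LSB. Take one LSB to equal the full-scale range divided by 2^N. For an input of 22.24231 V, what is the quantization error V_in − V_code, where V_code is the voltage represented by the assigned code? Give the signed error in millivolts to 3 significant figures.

Full-scale range = 25 V. LSB = 25 V / 2^12 ≈ 6.104 mV.
Position in LSBs: (22.24231 − (0)) × 4096/25 = 3644.1801; rounding gives k = 3644.
V_code = 0 + (3644/4096) × 25 = 22.24121094 V.
Error = V_in − V_code = 22.24231 − (22.24121094) = +1.10 mV.

+1.10 mV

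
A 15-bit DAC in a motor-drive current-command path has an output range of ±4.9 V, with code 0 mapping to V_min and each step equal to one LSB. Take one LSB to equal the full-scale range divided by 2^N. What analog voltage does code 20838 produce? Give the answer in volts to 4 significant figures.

1.332 V

Span: 4.9 V − (-4.9 V) = 9.8 V. LSB = 9.8 V / 2^15.
Output = V_min + (20838/32768) × range = -4.9 + 0.635925 × 9.8 V
      = -4.9 V + 6.23207 V = 1.33207 V.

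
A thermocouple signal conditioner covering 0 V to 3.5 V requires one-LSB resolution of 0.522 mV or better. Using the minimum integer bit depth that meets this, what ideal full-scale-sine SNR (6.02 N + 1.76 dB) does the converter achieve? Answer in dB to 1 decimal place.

80.0 dB

Full-scale range = 3.5 V.
Required number of levels: 3.5/0.522 mV = 6705.0; smallest N with 2^N ≥ that is 13.
Ideal SNR at N = 13: 6.02·13 + 1.76 = 80.0 dB.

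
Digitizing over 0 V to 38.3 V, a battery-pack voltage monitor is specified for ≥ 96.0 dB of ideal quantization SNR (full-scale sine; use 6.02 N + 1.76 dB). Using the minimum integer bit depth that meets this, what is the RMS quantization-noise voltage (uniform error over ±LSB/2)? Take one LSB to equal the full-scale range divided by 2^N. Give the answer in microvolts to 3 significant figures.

169 µV

Range is 38.3 V.
6.02 N + 1.76 ≥ 96.0 gives N ≥ 15.654, so the minimum integer is 16.
LSB = 38.3 V ÷ 2^16 = 38.3/65536 V = 0.58441 mV.
V_rms = LSB/√12 = 169 µV.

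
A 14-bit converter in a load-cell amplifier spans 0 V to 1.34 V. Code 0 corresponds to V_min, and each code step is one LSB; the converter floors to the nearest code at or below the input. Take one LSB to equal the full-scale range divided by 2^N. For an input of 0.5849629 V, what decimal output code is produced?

7152

Range is 1.34 V. LSB = 1.34 V / 2^14 ≈ 81.79 µV.
code = ⌊(V_in − V_min)/LSB⌋ = ⌊(V_in − V_min) × 2^14 / range⌋
     = ⌊(0.5849629 − (0)) × 16384 / 1.34⌋ = ⌊0.5849629 × 16384/1.34⌋
     = ⌊7152.263⌋ = 7152.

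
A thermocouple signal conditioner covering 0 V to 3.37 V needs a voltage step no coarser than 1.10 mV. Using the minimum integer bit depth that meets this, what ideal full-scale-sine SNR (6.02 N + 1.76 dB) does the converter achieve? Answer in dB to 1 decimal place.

Full-scale range = 3.37 V.
Required number of levels: 3.37/1.10 mV = 3063.6; smallest N with 2^N ≥ that is 12.
SNR = 6.02 × 12 + 1.76 = 74.00 dB.

74.0 dB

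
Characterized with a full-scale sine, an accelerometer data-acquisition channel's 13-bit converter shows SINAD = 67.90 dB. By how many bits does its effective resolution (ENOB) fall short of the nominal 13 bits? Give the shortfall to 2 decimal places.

ENOB = (SINAD − 1.76)/6.02 = (67.90 − 1.76)/6.02 = 10.9867 bits.
Shortfall = 13 − 10.9867 = 2.0133 bits.

2.01 bits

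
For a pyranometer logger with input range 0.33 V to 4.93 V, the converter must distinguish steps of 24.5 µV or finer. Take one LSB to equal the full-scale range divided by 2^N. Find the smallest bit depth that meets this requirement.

18 bits

Range = 4.93 − (0.33) = 4.6 V.
Levels needed ≥ 4.6/24.5 µV = 187800. 2^18 = 262144 suffices, so N_min = 18.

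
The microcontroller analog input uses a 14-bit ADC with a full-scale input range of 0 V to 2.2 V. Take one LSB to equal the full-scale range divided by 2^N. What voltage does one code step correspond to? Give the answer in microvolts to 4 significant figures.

Full-scale range = 2.2 V.
There are 2^14 = 16384 steps.
Step size = 2.2/16384 V = 134.3 µV.

134.3 µV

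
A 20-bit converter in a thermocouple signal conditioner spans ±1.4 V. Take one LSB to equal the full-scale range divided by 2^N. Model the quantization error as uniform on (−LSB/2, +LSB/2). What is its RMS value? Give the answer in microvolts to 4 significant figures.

0.7708 µV

Full-scale range = 1.4 V − (-1.4 V) = 2.8 V.
LSB = 2.8 V ÷ 2^20 = 2.8/1048576 V = 2.67029 µV.
σ_q = LSB/√12 = 2.67029 µV/3.4641 = 0.7708 µV.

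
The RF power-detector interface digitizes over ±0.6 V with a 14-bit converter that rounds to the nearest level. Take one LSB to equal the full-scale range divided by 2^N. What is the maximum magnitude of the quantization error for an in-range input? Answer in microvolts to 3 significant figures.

36.6 µV

Range = 0.6 − (-0.6) = 1.2 V.
One LSB is 1.2 V / 16384 = 73.242 µV.
|e|_max = LSB/2 = 36.6 µV.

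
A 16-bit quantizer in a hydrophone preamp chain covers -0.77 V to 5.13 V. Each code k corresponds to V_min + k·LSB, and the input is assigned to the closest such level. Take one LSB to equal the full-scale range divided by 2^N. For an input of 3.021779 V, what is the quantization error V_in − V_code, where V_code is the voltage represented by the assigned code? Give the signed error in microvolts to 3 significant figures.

+27.9 µV

Span: 5.13 V − (-0.77 V) = 5.9 V. LSB = 5.9 V / 2^16 ≈ 90.03 µV.
Position in LSBs: (3.021779 − (-0.77)) × 65536/5.9 = 42118.3099; rounding gives k = 42118.
V_code = V_min + k × range/2^16 = -0.77 + 42118 × 5.9/65536 = 3.0217510986 V.
V_in − V_code = 3.021779 − (3.0217510986) = +27.9 µV.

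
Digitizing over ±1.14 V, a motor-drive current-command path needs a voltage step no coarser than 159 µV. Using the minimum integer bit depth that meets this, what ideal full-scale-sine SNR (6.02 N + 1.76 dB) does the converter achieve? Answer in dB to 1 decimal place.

The full-scale span is 1.14 − (-1.14) = 2.28 V.
Levels needed ≥ 2.28/159 µV = 14340. 2^14 = 16384 suffices, so N_min = 14.
SNR = 6.02 × 14 + 1.76 = 86.04 dB.

86.0 dB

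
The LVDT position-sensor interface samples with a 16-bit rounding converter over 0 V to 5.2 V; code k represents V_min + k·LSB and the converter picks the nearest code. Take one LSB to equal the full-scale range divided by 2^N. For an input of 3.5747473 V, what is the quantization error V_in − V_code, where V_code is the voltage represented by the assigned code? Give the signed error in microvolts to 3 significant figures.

−14.7 µV

Full-scale range = 5.2 V. LSB = 5.2 V / 2^16 ≈ 79.35 µV.
(3.5747473 − (0)) / LSB = 3.5747473 × 65536/5.2 = 45052.8152. Nearest integer: k = 45053.
Reconstructed level: 0 + 45053 × 5.2/65536 V = 3.5747619629 V.
V_in − V_code = 3.5747473 − (3.5747619629) = −14.7 µV.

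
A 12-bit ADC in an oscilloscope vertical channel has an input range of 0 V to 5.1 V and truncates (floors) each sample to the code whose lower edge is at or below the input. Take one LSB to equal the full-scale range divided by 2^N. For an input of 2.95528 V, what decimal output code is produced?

2373

V_FS = 5.1 V. LSB = 5.1 V / 2^12 ≈ 1.245 mV.
(V_in − V_min) × 2^12/range = (2.95528 − (0)) × 4096/5.1 = 2373.495.
Floor → code = 2373.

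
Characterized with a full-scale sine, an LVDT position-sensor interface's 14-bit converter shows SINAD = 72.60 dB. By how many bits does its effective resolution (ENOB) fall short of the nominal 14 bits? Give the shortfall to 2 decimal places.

2.23 bits

N_eff = (72.60 − 1.76)/6.02 = 11.7674 bits.
Lost resolution: 14 − 11.7674 = 2.2326 bits.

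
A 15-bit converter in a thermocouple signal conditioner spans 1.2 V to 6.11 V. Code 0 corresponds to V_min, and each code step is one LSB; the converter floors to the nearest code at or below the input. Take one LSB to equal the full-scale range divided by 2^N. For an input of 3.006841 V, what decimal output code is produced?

The full-scale span is 6.11 − (1.2) = 4.91 V. LSB = 4.91 V / 2^15 ≈ 149.8 µV.
code = ⌊(V_in − V_min)/LSB⌋ = ⌊(V_in − V_min) × 2^15 / range⌋
     = ⌊(3.006841 − (1.2)) × 32768 / 4.91⌋ = ⌊1.806841 × 32768/4.91⌋
     = ⌊12058.364⌋ = 12058.

12058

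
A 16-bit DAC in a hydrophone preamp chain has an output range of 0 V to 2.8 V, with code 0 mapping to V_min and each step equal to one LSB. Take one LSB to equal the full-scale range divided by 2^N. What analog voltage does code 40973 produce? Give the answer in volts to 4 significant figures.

V_FS = 2.8 V. LSB = 2.8 V / 2^16.
V_out = V_min + code × LSB = 0 V + 40973 × 2.8 V / 65536
      = 0 + 1.75056 = 1.75056 V.

1.751 V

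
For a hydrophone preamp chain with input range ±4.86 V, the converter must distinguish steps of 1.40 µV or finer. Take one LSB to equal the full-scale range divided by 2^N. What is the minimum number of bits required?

Span: 4.86 V − (-4.86 V) = 9.72 V.
Levels needed ≥ 9.72/1.40 µV = 6.943e6. 2^23 = 8388608 suffices, so N_min = 23.

23 bits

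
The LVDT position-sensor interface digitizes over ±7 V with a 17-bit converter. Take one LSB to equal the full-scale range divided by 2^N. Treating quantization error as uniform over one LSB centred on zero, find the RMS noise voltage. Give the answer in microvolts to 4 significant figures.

30.83 µV

The full-scale span is 7 − (-7) = 14 V.
LSB = 14 V ÷ 2^17 = 14/131072 V = 106.812 µV.
For a uniform distribution on [−LSB/2, +LSB/2], V_rms = LSB/√12 = 106.812 µV/3.4641 = 30.83 µV.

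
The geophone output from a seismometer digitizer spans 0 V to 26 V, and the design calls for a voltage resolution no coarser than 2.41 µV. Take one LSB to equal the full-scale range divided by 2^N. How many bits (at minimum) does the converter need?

24 bits

Span = 26 V.
Levels needed ≥ 26/2.41 µV = 1.079e7. 2^24 = 16777216 suffices, so N_min = 24.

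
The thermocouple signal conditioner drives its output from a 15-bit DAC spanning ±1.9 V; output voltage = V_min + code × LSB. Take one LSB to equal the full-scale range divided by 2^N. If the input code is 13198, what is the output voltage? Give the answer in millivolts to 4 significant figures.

Range = 1.9 − (-1.9) = 3.8 V. LSB = 3.8 V / 2^15.
Output = V_min + (13198/32768) × range = -1.9 + 0.402771 × 3.8 V
      = -1.9 + 1.53053 = -0.369470 V.

-369.5 mV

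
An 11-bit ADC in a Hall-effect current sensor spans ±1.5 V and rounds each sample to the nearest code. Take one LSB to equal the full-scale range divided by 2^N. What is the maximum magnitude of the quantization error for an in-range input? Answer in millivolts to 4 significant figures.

The full-scale span is 1.5 − (-1.5) = 3 V.
LSB = 3 V / 2^11 = 1.46484 mV.
Worst-case error for round-to-nearest is half an LSB: 0.7324 mV.

0.7324 mV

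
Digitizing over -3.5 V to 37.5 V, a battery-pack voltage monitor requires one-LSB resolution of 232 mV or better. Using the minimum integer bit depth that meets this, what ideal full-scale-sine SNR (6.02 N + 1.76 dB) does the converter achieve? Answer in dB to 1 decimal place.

49.9 dB

Span: 37.5 V − (-3.5 V) = 41 V.
Need 2^N ≥ 41 V / 232 mV = 176.7 → N_min = 8.
Ideal SNR at N = 8: 6.02·8 + 1.76 = 49.9 dB.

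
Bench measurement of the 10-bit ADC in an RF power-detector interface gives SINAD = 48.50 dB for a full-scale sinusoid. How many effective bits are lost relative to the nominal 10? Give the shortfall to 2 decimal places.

2.24 bits

ENOB = (SINAD − 1.76)/6.02 = (48.50 − 1.76)/6.02 = 7.7641 bits.
Shortfall = 10 − 7.7641 = 2.2359 bits.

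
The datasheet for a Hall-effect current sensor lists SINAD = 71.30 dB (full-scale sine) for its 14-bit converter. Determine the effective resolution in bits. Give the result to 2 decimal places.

ENOB = (SINAD − 1.76) / 6.02 = (71.30 − 1.76) / 6.02 = 69.54 / 6.02 = 11.5515.

11.55 bits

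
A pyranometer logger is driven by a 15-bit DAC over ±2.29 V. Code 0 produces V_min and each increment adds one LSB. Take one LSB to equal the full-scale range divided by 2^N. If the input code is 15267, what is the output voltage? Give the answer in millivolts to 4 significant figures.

The full-scale span is 2.29 − (-2.29) = 4.58 V. LSB = 4.58 V / 2^15.
Output = V_min + (15267/32768) × range = -2.29 + 0.465912 × 4.58 V
      = -2.29 V + 2.13388 V = -0.156124 V.

-156.1 mV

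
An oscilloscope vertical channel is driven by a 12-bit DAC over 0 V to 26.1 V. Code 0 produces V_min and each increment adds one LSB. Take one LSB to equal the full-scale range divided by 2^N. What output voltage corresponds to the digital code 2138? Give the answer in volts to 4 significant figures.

V_FS = 26.1 V. LSB = 26.1 V / 2^12.
V_out = V_min + code × LSB = 0 V + 2138 × 26.1 V / 4096
      = 0 + 13.6235 = 13.6235 V.

13.62 V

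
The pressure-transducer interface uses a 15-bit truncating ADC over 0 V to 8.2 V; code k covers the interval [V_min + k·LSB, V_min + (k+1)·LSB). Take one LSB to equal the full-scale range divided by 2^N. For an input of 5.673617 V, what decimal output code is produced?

Full-scale range = 8.2 V. LSB = 8.2 V / 2^15 ≈ 250.2 µV.
code = ⌊(V_in − V_min)/LSB⌋ = ⌊(V_in − V_min) × 2^15 / range⌋
     = ⌊(5.673617 − (0)) × 32768 / 8.2⌋ = ⌊5.673617 × 32768/8.2⌋
     = ⌊22672.327⌋ = 22672.

22672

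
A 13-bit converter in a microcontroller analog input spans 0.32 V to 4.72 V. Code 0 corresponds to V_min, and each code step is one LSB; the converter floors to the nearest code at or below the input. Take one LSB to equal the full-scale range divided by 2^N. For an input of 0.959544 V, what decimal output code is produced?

Full-scale range = 4.72 V − (0.32 V) = 4.4 V. LSB = 4.4 V / 2^13 ≈ 0.5371 mV.
(V_in − V_min) × 2^13/range = (0.959544 − (0.32)) × 8192/4.4 = 1190.715.
Floor → code = 1190.

1190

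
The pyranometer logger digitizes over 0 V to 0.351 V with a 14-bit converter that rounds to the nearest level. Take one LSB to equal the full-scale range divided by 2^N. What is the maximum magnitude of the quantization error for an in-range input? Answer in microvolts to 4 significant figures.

V_FS = 0.351 V.
One LSB is 0.351 V / 16384 = 21.4233 µV.
|e|_max = LSB/2 = 10.71 µV.

10.71 µV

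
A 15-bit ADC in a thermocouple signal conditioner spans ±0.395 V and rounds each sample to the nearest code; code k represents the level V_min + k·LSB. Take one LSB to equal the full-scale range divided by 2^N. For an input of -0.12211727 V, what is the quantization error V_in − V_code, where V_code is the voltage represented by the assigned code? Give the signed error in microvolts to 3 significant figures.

−5.76 µV

Span: 0.395 V − (-0.395 V) = 0.79 V. LSB = 0.79 V / 2^15 ≈ 24.11 µV.
(-0.12211727 − (-0.395)) / LSB = 0.27288273 × 32768/0.79 = 11318.7611. Nearest integer: k = 11319.
V_code = V_min + k × range/2^15 = -0.395 + 11319 × 0.79/32768 = -0.12211151123 V.
e = -0.12211727 − (-0.12211151123) = −5.76 µV.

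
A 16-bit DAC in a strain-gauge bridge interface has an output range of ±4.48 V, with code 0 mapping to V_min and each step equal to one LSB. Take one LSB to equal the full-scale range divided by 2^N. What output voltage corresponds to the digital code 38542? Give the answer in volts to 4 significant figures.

Full-scale range = 4.48 V − (-4.48 V) = 8.96 V. LSB = 8.96 V / 2^16.
V_out = -4.48 + 38542 × (8.96/65536) V
      = -4.48 V + 5.26941 V = 0.789414 V.

0.7894 V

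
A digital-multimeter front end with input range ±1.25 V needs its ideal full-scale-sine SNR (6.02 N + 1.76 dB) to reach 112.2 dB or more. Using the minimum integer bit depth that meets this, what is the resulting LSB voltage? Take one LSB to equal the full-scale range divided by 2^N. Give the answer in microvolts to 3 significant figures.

Range = 1.25 − (-1.25) = 2.5 V.
N ≥ (112.2 − 1.76)/6.02 = 18.346 → N_min = 19.
LSB = 2.5 V ÷ 2^19 = 2.5/524288 V = 4.77 µV.

4.77 µV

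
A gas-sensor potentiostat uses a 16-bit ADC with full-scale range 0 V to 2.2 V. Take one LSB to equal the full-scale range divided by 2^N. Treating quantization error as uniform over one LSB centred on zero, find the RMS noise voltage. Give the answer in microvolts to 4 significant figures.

Span = 2.2 V.
LSB = 2.2 V / 2^16 = 33.5693 µV.
For a uniform distribution on [−LSB/2, +LSB/2], V_rms = LSB/√12 = 33.5693 µV/3.4641 = 9.691 µV.

9.691 µV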